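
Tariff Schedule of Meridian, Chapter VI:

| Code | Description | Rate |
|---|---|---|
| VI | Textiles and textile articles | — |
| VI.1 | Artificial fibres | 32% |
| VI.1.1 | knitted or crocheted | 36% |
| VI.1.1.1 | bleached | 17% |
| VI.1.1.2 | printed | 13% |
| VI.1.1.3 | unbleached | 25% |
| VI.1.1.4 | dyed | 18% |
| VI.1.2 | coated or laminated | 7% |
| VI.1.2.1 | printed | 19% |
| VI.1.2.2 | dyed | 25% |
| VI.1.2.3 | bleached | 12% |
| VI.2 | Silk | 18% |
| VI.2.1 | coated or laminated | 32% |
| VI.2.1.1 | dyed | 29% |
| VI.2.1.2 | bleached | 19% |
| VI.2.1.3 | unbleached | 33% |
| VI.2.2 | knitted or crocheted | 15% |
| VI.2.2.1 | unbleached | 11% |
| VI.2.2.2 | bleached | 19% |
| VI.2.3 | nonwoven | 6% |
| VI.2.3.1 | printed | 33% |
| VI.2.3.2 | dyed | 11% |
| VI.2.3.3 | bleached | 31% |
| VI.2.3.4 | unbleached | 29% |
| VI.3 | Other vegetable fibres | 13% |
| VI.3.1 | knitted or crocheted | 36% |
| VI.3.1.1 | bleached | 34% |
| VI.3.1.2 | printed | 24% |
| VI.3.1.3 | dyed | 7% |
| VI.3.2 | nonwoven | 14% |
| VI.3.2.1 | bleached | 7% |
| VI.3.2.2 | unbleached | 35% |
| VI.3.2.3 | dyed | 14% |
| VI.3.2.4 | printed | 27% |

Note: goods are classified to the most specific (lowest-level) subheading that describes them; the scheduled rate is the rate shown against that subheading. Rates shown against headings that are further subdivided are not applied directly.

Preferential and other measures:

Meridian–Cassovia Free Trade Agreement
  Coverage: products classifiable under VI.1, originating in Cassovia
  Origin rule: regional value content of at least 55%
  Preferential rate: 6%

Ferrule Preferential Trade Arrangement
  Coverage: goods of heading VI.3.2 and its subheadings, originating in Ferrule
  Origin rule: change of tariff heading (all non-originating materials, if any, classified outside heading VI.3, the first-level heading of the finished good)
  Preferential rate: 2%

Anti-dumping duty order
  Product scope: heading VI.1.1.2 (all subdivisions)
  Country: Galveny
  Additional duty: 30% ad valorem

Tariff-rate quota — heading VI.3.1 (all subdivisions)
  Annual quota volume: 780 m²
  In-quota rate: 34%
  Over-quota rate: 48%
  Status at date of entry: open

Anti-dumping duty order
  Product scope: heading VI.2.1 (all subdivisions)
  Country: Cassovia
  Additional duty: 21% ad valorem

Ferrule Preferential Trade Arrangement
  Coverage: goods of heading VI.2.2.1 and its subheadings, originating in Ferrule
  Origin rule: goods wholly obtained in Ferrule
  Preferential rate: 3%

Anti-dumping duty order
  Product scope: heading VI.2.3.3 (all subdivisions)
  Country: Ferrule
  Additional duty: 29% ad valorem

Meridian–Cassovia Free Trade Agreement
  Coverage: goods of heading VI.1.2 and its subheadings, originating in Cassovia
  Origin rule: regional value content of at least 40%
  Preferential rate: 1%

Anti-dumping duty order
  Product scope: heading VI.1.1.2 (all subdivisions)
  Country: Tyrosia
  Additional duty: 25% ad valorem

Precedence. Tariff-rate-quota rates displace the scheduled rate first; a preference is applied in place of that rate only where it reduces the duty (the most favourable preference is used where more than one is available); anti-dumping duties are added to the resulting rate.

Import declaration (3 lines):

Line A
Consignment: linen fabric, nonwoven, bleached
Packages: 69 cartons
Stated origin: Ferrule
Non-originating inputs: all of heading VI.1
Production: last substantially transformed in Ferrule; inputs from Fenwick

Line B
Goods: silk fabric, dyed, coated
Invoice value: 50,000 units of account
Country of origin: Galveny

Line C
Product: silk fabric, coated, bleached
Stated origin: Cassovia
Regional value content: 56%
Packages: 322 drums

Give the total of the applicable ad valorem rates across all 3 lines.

71%

Line A: linen → VI.3; nonwoven → VI.3.2; bleached → VI.3.2.1. Scheduled 7%. Ferrule agreement on VI.3.2: CTH met → 2% available; Ferrule agreement on VI.2.2.1: VI.3.2.1 not covered; preferential 2%. → 2%.
Line B: silk → VI.2; coated → VI.2.1; dyed → VI.2.1.1. Scheduled 29%. No special measure applies. → 29%.
Line C: silk → VI.2; coated → VI.2.1; bleached → VI.2.1.2. Scheduled 19%. Cassovia agreement on VI.1: VI.2.1.2 not covered; Cassovia agreement on VI.1.2: VI.2.1.2 not covered; anti-dumping (Cassovia, VI.2.1): +21%; total 19% + 21% = 40%. → 40%.
Sum: 2% + 29% + 40% = 71%.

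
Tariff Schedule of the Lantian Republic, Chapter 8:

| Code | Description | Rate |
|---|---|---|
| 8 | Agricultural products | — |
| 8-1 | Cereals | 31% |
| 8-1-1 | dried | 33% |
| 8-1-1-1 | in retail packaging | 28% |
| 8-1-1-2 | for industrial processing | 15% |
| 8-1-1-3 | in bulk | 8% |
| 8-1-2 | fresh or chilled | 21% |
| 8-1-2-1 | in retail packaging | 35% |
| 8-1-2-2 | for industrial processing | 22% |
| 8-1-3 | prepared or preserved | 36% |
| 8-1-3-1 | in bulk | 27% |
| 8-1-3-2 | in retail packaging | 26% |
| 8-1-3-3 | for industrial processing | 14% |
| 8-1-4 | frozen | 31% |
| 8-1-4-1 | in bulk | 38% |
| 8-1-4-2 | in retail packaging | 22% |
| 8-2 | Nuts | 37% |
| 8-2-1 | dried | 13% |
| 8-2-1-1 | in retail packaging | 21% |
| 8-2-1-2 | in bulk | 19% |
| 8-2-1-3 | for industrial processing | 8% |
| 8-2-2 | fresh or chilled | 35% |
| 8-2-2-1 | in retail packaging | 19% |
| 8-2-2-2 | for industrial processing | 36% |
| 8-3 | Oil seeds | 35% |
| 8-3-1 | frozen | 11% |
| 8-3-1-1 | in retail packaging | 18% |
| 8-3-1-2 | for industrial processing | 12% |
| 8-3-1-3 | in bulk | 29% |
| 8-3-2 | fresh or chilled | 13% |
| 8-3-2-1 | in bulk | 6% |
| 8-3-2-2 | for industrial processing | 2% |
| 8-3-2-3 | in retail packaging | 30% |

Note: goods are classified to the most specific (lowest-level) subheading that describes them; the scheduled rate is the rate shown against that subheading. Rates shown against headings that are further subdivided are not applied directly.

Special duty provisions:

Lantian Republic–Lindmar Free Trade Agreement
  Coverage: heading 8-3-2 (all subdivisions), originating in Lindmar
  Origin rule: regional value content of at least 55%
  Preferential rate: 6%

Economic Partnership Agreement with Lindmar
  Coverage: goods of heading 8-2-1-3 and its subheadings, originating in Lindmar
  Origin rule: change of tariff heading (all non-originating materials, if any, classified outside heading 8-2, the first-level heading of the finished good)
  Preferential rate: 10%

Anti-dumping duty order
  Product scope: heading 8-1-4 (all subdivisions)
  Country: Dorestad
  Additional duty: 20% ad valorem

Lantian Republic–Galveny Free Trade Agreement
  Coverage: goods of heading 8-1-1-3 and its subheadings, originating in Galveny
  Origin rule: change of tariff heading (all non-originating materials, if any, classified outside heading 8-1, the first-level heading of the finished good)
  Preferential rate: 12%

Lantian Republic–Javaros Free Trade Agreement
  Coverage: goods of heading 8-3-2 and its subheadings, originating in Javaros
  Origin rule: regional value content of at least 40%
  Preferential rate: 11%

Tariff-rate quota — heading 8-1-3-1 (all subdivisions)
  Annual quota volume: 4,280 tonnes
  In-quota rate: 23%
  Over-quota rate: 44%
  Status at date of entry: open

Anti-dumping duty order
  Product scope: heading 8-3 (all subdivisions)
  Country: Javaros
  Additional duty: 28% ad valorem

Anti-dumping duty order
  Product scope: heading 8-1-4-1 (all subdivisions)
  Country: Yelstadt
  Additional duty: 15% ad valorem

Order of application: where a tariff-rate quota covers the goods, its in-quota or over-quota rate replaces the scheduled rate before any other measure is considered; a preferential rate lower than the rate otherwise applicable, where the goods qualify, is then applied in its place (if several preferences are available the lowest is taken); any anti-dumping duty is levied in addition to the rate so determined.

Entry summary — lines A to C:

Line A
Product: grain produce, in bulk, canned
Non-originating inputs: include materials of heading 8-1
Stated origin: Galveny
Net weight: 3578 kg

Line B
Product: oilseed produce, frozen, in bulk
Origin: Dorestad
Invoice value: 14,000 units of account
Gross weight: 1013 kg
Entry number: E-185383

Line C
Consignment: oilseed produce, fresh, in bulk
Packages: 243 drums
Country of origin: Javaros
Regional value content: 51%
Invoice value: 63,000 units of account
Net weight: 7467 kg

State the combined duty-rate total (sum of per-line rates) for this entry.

86%

Line A: grain → 8-1; canned → 8-1-3; in bulk → 8-1-3-1. Scheduled 27%. quota on 8-1-3-1 open → in-quota 23%; Galveny agreement on 8-1-1-3: 8-1-3-1 not covered. → 23%.
Line B: oilseed → 8-3; frozen → 8-3-1; in bulk → 8-3-1-3. Scheduled 29%. No special measure applies. → 29%.
Line C: oilseed → 8-3; fresh → 8-3-2; in bulk → 8-3-2-1. Scheduled 6%. Javaros agreement on 8-3-2: RVC ≥ 40% → 11% available; preference 11% not lower than 6% → no reduction; anti-dumping (Javaros, 8-3): +28%; total 6% + 28% = 34%. → 34%.
Sum: 23% + 29% + 34% = 86%.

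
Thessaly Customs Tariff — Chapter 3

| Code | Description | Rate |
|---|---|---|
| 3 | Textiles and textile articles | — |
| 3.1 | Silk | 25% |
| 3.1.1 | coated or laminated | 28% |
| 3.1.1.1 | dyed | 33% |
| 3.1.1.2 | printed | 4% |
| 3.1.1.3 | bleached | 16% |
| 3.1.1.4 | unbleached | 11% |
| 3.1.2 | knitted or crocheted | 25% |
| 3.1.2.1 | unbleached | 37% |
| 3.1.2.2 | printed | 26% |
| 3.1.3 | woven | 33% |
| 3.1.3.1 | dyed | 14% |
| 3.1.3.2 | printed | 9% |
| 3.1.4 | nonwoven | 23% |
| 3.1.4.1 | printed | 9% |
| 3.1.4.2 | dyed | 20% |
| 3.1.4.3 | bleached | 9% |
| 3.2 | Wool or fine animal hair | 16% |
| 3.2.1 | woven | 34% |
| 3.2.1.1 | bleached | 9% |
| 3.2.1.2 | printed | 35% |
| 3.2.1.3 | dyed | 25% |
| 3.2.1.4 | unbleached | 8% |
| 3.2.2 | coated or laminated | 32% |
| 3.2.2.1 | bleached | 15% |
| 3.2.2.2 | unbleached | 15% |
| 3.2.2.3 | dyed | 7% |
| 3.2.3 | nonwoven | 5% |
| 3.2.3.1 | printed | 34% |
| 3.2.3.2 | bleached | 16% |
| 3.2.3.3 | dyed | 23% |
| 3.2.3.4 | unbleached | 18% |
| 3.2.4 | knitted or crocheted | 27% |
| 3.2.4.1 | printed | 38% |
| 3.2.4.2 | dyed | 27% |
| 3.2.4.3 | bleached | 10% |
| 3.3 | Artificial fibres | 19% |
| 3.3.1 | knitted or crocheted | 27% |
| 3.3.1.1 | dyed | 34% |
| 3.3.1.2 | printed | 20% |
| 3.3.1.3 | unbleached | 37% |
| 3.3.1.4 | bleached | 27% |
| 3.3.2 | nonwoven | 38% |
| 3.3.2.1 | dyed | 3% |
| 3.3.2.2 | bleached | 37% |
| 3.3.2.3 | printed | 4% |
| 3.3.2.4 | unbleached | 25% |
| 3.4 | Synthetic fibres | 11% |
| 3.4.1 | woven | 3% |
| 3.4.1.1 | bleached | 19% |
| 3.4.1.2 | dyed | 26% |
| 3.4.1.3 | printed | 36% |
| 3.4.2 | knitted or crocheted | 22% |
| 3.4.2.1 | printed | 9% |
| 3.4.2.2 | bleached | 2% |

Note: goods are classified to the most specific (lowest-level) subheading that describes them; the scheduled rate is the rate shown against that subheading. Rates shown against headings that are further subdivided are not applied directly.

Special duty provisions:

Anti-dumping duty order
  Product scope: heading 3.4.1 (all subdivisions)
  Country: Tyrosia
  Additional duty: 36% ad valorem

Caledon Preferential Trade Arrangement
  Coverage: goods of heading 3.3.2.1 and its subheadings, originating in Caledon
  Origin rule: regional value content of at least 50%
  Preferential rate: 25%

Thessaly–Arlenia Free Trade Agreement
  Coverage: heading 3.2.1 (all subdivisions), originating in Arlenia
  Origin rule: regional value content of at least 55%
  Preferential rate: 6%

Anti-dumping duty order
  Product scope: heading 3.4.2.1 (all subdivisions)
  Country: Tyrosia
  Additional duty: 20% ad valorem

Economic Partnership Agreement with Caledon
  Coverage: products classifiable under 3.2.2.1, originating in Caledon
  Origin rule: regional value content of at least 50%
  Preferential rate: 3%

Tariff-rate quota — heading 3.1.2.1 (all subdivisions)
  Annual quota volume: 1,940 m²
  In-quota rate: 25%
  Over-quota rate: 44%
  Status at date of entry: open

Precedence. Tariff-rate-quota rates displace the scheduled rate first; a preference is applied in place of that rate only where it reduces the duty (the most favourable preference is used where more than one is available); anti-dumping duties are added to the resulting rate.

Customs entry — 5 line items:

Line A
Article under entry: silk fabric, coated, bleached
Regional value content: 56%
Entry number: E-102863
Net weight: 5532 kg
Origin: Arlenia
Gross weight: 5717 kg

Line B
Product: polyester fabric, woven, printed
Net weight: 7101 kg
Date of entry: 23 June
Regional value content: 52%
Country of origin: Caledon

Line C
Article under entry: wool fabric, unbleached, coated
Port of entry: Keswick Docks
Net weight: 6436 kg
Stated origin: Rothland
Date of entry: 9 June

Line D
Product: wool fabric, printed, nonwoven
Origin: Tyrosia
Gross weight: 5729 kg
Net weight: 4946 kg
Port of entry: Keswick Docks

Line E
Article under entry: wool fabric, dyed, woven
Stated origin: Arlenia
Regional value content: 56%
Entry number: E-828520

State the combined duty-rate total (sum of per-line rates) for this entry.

Line A: silk → 3.1; coated → 3.1.1; bleached → 3.1.1.3. Scheduled 16%. Arlenia agreement on 3.2.1: 3.1.1.3 not covered. → 16%.
Line B: polyester → 3.4; woven → 3.4.1; printed → 3.4.1.3. Scheduled 36%. Caledon agreement on 3.3.2.1: 3.4.1.3 not covered; Caledon agreement on 3.2.2.1: 3.4.1.3 not covered. → 36%.
Line C: wool → 3.2; coated → 3.2.2; unbleached → 3.2.2.2. Scheduled 15%. No special measure applies. → 15%.
Line D: wool → 3.2; nonwoven → 3.2.3; printed → 3.2.3.1. Scheduled 34%. No special measure applies. → 34%.
Line E: wool → 3.2; woven → 3.2.1; dyed → 3.2.1.3. Scheduled 25%. Arlenia agreement on 3.2.1: RVC ≥ 55% → 6% available; preferential 6%. → 6%.
Sum: 16% + 36% + 15% + 34% + 6% = 107%.

107%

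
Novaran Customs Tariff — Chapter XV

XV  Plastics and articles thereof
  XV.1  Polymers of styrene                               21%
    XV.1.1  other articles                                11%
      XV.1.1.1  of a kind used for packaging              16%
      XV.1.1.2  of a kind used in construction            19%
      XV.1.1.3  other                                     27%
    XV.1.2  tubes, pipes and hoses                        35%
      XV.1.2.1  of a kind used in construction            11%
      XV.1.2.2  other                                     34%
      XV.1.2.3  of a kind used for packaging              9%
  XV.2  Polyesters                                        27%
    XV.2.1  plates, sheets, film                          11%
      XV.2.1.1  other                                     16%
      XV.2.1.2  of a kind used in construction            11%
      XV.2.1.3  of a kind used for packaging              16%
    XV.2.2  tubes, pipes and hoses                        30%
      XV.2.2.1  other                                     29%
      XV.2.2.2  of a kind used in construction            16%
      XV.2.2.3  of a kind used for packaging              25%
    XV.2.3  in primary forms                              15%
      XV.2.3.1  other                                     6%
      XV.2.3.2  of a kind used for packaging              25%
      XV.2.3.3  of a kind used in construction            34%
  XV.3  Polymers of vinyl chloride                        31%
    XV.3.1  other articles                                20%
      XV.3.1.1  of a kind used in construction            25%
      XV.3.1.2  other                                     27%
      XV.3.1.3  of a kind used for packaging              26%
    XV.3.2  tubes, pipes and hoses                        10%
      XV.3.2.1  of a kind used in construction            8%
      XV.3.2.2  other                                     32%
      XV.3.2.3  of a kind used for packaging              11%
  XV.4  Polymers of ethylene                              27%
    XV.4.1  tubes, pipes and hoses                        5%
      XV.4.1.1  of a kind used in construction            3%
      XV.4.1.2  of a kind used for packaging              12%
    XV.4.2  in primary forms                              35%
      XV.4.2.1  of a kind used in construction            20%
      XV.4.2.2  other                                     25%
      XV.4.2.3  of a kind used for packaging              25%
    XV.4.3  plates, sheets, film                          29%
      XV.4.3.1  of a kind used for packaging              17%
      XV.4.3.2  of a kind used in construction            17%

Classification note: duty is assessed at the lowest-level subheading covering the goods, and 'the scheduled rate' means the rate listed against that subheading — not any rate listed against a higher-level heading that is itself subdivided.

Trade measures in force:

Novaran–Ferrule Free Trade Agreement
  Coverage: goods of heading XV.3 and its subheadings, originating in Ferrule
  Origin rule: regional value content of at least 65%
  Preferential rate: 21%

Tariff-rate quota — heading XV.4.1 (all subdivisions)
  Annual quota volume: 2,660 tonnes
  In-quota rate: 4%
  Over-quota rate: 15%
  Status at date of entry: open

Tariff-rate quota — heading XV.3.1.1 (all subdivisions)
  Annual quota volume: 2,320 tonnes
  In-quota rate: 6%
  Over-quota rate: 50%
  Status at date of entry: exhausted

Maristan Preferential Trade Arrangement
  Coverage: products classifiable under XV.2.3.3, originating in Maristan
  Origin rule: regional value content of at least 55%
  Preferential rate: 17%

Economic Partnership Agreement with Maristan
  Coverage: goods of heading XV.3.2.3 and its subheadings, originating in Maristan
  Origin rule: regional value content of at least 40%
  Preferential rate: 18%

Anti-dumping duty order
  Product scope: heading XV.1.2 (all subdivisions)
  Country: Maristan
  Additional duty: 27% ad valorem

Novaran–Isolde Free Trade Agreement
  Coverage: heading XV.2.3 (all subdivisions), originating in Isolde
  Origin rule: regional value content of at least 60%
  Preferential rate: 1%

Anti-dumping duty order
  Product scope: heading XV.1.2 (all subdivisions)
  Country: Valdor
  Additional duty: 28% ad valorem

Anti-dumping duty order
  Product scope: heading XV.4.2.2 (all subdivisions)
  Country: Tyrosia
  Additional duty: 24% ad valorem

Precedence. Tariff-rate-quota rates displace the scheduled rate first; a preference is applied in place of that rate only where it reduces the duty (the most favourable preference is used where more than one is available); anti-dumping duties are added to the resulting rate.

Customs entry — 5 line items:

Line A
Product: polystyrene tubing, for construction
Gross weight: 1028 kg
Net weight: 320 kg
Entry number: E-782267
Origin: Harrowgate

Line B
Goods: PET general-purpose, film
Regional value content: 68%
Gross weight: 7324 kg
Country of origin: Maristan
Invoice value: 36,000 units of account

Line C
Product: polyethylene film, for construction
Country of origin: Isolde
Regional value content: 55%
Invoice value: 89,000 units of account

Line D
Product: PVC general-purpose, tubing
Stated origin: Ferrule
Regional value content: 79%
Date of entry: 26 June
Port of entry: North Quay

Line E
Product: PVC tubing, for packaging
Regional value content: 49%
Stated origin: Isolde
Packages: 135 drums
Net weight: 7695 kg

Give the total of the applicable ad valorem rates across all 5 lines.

Line A: polystyrene → XV.1; tubing → XV.1.2; for construction → XV.1.2.1. Scheduled 11%. No special measure applies. → 11%.
Line B: PET → XV.2; film → XV.2.1; general-purpose → XV.2.1.1. Scheduled 16%. Maristan agreement on XV.2.3.3: XV.2.1.1 not covered; Maristan agreement on XV.3.2.3: XV.2.1.1 not covered. → 16%.
Line C: polyethylene → XV.4; film → XV.4.3; for construction → XV.4.3.2. Scheduled 17%. Isolde agreement on XV.2.3: XV.4.3.2 not covered. → 17%.
Line D: PVC → XV.3; tubing → XV.3.2; general-purpose → XV.3.2.2. Scheduled 32%. Ferrule agreement on XV.3: RVC ≥ 65% → 21% available; preferential 21%. → 21%.
Line E: PVC → XV.3; tubing → XV.3.2; for packaging → XV.3.2.3. Scheduled 11%. Isolde agreement on XV.2.3: XV.3.2.3 not covered. → 11%.
Sum: 11% + 16% + 17% + 21% + 11% = 76%.

76%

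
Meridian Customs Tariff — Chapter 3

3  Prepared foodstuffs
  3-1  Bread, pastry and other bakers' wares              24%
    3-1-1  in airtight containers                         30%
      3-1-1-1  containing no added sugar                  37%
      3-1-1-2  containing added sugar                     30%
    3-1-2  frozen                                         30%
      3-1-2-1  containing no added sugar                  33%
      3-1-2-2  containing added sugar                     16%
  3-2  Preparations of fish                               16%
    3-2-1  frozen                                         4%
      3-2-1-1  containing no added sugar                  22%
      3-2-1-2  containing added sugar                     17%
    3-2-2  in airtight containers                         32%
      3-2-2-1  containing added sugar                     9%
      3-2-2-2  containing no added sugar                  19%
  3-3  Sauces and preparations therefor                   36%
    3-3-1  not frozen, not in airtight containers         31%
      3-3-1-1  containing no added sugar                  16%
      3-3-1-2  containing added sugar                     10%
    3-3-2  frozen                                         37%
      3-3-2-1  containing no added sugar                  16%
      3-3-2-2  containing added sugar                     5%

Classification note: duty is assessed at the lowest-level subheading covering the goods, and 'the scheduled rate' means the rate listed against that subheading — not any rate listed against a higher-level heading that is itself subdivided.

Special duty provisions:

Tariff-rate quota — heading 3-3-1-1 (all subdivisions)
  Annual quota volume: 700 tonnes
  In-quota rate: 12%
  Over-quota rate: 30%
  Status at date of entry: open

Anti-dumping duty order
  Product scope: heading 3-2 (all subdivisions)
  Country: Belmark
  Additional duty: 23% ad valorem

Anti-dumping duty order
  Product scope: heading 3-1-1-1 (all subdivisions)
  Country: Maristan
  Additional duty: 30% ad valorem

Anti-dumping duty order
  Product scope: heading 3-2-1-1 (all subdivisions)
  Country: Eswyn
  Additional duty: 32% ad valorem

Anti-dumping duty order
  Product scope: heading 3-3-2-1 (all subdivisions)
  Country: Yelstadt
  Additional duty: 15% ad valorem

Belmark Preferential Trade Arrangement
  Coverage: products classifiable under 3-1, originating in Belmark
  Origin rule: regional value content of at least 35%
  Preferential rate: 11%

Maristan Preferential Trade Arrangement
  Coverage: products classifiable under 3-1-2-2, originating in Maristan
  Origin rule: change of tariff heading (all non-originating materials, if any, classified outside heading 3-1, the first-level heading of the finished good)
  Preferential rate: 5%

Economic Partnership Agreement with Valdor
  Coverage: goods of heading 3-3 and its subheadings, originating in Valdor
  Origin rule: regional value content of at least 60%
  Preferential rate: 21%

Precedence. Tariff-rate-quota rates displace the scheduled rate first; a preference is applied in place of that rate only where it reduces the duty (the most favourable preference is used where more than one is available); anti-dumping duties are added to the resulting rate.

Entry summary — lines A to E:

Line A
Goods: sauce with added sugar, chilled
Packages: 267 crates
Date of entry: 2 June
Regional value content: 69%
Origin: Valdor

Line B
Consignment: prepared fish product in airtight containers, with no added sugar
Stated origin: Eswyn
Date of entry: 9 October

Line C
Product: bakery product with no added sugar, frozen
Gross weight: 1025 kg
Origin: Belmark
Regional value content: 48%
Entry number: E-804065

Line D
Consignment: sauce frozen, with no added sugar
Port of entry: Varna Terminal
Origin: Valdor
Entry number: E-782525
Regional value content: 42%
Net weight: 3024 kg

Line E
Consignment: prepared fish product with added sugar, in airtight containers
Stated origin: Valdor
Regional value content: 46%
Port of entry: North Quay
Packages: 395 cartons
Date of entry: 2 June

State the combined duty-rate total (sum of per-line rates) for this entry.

Line A: sauce → 3-3; chilled → 3-3-1; with added sugar → 3-3-1-2. Scheduled 10%. Valdor agreement on 3-3: RVC ≥ 60% → 21% available; preference 21% not lower than 10% → no reduction. → 10%.
Line B: prepared fish product → 3-2; in airtight containers → 3-2-2; with no added sugar → 3-2-2-2. Scheduled 19%. No special measure applies. → 19%.
Line C: bakery product → 3-1; frozen → 3-1-2; with no added sugar → 3-1-2-1. Scheduled 33%. Belmark agreement on 3-1: RVC ≥ 35% → 11% available; preferential 11%. → 11%.
Line D: sauce → 3-3; frozen → 3-3-2; with no added sugar → 3-3-2-1. Scheduled 16%. Valdor agreement on 3-3: RVC < 60%. → 16%.
Line E: prepared fish product → 3-2; in airtight containers → 3-2-2; with added sugar → 3-2-2-1. Scheduled 9%. Valdor agreement on 3-3: 3-2-2-1 not covered. → 9%.
Sum: 10% + 19% + 11% + 16% + 9% = 65%.

65%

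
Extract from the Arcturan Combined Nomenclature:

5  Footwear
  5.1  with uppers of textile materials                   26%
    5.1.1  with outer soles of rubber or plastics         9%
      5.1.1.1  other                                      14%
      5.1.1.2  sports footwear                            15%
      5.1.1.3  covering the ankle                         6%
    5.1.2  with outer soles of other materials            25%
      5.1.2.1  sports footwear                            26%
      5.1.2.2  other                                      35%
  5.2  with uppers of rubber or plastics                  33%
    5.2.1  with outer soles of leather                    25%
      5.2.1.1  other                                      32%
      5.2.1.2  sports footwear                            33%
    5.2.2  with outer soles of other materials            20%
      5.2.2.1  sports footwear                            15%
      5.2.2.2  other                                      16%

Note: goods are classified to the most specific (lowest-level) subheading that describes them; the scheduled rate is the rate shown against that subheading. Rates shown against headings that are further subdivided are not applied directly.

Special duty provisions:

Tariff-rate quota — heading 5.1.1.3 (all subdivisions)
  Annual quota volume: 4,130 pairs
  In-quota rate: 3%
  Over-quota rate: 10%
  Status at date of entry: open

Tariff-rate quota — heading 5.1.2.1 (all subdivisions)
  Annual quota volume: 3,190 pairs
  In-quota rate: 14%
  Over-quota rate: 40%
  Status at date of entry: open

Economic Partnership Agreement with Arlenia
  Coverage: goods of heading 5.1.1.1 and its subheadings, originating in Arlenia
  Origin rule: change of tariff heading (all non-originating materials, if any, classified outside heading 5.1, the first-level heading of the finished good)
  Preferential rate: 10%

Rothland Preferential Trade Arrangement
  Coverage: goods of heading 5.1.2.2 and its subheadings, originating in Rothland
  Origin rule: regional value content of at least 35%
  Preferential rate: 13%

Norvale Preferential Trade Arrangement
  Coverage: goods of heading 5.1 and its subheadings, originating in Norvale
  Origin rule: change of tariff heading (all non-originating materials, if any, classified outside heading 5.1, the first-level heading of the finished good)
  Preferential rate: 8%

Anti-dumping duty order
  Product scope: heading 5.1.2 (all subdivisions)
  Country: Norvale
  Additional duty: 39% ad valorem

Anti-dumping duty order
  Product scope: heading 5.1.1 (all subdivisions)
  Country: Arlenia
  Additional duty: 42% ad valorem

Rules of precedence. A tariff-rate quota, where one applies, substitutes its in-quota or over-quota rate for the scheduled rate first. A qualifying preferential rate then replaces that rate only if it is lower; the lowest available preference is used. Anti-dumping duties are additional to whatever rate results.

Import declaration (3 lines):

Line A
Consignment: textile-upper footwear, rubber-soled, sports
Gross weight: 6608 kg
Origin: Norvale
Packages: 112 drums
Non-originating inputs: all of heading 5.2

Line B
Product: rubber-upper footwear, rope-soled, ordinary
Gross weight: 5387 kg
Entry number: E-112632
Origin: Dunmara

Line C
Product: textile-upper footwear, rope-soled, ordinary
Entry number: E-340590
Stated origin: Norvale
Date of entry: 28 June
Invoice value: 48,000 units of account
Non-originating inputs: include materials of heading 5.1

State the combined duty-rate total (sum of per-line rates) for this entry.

Line A: textile-upper → 5.1; rubber-soled → 5.1.1; sports → 5.1.1.2. Scheduled 15%. Norvale agreement on 5.1: CTH met → 8% available; preferential 8%. → 8%.
Line B: rubber-upper → 5.2; rope-soled → 5.2.2; ordinary → 5.2.2.2. Scheduled 16%. No special measure applies. → 16%.
Line C: textile-upper → 5.1; rope-soled → 5.1.2; ordinary → 5.1.2.2. Scheduled 35%. Norvale agreement on 5.1: CTH not met; anti-dumping (Norvale, 5.1.2): +39%; total 35% + 39% = 74%. → 74%.
Sum: 8% + 16% + 74% = 98%.

98%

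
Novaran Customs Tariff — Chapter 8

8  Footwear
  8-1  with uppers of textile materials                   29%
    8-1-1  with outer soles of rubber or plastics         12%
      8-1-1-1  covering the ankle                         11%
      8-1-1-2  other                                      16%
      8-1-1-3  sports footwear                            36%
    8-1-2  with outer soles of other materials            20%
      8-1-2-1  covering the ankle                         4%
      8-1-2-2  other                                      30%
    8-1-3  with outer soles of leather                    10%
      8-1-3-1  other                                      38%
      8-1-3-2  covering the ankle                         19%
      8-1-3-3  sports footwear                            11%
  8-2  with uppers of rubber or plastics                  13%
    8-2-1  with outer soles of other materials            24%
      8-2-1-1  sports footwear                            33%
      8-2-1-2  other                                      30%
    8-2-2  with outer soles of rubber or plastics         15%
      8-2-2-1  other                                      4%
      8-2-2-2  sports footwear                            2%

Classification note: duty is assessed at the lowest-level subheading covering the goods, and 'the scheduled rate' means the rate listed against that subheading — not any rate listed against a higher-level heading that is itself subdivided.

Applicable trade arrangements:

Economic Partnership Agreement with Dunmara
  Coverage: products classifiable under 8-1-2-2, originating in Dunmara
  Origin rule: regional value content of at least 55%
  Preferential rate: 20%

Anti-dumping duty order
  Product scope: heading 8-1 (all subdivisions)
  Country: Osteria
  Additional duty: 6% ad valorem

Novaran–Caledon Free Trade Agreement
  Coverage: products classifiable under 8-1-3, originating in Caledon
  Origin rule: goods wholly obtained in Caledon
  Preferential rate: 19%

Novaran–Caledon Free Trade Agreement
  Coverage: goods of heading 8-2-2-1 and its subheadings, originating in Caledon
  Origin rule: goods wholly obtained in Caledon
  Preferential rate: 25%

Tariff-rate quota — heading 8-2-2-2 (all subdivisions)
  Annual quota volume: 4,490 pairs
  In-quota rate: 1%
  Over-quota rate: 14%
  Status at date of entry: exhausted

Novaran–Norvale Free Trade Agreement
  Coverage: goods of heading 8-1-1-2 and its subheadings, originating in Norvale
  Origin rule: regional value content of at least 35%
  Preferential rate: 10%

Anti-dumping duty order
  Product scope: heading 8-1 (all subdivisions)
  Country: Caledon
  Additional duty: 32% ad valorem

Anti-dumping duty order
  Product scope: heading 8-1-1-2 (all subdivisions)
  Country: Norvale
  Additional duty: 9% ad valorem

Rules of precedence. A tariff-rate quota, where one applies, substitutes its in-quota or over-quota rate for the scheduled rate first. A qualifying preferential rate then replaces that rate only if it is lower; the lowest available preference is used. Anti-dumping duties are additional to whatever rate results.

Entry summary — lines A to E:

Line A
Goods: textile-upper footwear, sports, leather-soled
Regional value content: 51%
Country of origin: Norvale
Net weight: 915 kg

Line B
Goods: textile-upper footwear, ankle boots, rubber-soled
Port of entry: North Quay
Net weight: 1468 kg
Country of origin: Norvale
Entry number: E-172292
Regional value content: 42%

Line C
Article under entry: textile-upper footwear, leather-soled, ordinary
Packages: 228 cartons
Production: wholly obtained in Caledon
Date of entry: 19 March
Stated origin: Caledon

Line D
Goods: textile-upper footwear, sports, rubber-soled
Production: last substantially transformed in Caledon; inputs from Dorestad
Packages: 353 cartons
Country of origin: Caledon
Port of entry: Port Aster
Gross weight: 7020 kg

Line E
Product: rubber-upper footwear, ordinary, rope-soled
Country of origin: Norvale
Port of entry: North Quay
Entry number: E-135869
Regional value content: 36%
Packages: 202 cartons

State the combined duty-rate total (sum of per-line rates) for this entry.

Line A: textile-upper → 8-1; leather-soled → 8-1-3; sports → 8-1-3-3. Scheduled 11%. Norvale agreement on 8-1-1-2: 8-1-3-3 not covered. → 11%.
Line B: textile-upper → 8-1; rubber-soled → 8-1-1; ankle boots → 8-1-1-1. Scheduled 11%. Norvale agreement on 8-1-1-2: 8-1-1-1 not covered. → 11%.
Line C: textile-upper → 8-1; leather-soled → 8-1-3; ordinary → 8-1-3-1. Scheduled 38%. Caledon agreement on 8-1-3: wholly obtained → 19% available; Caledon agreement on 8-2-2-1: 8-1-3-1 not covered; preferential 19%; anti-dumping (Caledon, 8-1): +32%; total 19% + 32% = 51%. → 51%.
Line D: textile-upper → 8-1; rubber-soled → 8-1-1; sports → 8-1-1-3. Scheduled 36%. Caledon agreement on 8-1-3: 8-1-1-3 not covered; Caledon agreement on 8-2-2-1: 8-1-1-3 not covered; anti-dumping (Caledon, 8-1): +32%; total 36% + 32% = 68%. → 68%.
Line E: rubber-upper → 8-2; rope-soled → 8-2-1; ordinary → 8-2-1-2. Scheduled 30%. Norvale agreement on 8-1-1-2: 8-2-1-2 not covered. → 30%.
Sum: 11% + 11% + 51% + 68% + 30% = 171%.

171%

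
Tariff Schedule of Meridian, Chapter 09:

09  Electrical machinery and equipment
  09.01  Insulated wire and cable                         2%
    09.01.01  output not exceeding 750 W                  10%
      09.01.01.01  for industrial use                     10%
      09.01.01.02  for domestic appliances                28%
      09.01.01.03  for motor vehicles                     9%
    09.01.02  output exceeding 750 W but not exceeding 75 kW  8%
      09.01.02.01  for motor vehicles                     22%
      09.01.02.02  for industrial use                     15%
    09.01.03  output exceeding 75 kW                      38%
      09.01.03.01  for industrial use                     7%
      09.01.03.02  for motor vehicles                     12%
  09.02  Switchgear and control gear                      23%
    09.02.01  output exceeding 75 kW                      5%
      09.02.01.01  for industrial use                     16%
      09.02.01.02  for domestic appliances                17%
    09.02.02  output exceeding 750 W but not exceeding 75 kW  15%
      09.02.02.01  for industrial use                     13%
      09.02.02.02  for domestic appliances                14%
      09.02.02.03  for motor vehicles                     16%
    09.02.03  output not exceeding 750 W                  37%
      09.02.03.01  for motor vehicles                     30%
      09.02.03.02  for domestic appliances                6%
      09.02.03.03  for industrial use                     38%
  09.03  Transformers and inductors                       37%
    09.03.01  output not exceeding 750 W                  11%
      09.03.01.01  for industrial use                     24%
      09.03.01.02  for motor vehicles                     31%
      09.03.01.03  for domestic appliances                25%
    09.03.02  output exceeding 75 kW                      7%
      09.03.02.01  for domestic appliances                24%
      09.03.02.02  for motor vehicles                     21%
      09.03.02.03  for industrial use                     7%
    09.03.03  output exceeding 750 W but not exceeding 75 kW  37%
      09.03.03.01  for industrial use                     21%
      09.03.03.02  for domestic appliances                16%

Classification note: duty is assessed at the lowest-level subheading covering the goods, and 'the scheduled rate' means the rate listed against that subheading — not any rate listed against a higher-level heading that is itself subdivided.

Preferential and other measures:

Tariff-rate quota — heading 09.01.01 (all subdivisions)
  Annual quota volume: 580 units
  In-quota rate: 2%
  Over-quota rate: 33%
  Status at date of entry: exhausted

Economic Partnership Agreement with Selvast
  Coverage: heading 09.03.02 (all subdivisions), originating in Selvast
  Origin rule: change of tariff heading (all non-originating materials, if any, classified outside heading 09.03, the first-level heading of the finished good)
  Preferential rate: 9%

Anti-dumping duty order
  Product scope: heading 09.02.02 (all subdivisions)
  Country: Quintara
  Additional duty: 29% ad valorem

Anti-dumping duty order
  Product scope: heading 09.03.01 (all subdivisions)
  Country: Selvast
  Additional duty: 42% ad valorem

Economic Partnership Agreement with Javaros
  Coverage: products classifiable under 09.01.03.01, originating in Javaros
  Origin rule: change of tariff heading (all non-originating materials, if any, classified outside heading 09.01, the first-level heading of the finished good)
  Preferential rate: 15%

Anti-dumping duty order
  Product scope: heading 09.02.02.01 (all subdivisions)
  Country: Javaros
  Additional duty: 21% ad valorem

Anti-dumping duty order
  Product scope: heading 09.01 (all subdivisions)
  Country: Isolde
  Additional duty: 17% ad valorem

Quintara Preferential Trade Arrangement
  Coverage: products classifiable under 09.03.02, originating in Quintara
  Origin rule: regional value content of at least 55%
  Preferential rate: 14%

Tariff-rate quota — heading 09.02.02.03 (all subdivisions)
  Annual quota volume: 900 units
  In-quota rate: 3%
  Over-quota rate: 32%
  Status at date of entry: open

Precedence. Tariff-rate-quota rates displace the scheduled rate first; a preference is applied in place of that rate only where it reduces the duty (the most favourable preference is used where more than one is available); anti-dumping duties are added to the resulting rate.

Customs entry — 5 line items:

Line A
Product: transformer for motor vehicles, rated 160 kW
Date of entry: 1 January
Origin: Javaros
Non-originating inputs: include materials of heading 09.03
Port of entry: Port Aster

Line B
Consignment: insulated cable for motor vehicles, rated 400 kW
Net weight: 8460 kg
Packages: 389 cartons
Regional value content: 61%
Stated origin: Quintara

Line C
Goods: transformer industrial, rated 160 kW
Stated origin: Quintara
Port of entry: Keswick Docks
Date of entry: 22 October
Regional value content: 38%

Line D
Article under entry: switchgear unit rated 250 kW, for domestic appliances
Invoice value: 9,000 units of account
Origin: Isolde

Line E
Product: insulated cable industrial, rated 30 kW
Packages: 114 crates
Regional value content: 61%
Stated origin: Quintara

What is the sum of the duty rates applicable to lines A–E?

72%

Line A: transformer → 09.03; rated 160 kW → 09.03.02; for motor vehicles → 09.03.02.02. Scheduled 21%. Javaros agreement on 09.01.03.01: 09.03.02.02 not covered. → 21%.
Line B: insulated cable → 09.01; rated 400 kW → 09.01.03; for motor vehicles → 09.01.03.02. Scheduled 12%. Quintara agreement on 09.03.02: 09.01.03.02 not covered. → 12%.
Line C: transformer → 09.03; rated 160 kW → 09.03.02; industrial → 09.03.02.03. Scheduled 7%. Quintara agreement on 09.03.02: RVC < 55%. → 7%.
Line D: switchgear unit → 09.02; rated 250 kW → 09.02.01; for domestic appliances → 09.02.01.02. Scheduled 17%. No special measure applies. → 17%.
Line E: insulated cable → 09.01; rated 30 kW → 09.01.02; industrial → 09.01.02.02. Scheduled 15%. Quintara agreement on 09.03.02: 09.01.02.02 not covered. → 15%.
Sum: 21% + 12% + 7% + 17% + 15% = 72%.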